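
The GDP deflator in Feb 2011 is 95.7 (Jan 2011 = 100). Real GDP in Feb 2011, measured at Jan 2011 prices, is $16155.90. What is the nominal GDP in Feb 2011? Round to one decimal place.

Nominal = Real × (Index/100) = 16155.90 × (95.7/100)
        = 16155.90 × 0.957 = 15461.1963

15461.2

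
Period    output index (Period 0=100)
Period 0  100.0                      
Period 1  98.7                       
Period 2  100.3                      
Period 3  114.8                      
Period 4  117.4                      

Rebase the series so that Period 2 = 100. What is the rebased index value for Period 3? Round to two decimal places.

Rebased(Period 3) = 114.8 / 100.3 × 100 = 114.4566

114.46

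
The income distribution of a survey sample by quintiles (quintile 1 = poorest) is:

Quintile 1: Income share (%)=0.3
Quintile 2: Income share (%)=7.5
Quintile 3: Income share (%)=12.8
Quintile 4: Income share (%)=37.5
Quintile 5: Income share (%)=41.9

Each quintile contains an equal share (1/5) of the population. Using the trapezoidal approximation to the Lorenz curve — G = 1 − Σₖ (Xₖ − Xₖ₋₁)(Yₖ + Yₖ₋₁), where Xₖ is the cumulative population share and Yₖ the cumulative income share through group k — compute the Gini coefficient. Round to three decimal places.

Cumulative income shares Yₖ: 0.0030, 0.0780, 0.2060, 0.5810, 1.0000
Σ (Xₖ−Xₖ₋₁)(Yₖ+Yₖ₋₁) = (1/5)(0.0030+0.0000) + (1/5)(0.0780+0.0030) + (1/5)(0.2060+0.0780) + (1/5)(0.5810+0.2060) + (1/5)(1.0000+0.5810)
  = 0.0006 + 0.0162 + 0.0568 + 0.1574 + 0.3162 = 0.5472
G = 1 − 0.5472 = 0.4528

0.453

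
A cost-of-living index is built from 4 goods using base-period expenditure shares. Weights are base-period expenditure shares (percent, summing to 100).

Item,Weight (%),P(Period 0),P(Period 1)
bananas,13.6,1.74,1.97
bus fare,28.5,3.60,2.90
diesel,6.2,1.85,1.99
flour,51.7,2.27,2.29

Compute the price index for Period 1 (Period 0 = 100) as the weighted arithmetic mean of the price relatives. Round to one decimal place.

97.2

bananas: 13.6 × (1.97/1.74) = 13.6 × 1.132184 = 15.3977
bus fare: 28.5 × (2.90/3.60) = 28.5 × 0.805556 = 22.9583
diesel: 6.2 × (1.99/1.85) = 6.2 × 1.075676 = 6.6692
flour: 51.7 × (2.29/2.27) = 51.7 × 1.008811 = 52.1555
Index = Σ wᵢ·(p₁ᵢ/p₀ᵢ) = 15.3977 + 22.9583 + 6.6692 + 52.1555 = 97.1807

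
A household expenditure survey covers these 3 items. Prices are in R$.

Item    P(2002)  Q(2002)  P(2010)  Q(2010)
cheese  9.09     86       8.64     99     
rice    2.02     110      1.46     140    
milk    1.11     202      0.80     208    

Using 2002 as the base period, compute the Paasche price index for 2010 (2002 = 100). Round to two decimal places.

Paasche price index uses current-period quantities as weights.
ΣP(2010)·Q(2010) = 8.64×99 + 1.46×140 + 0.80×208 = 855.36 + 204.4 + 166.4 = 1226.16
ΣP(2002)·Q(2010) = 9.09×99 + 2.02×140 + 1.11×208 = 899.91 + 282.8 + 230.88 = 1413.59
Index = 1226.16 / 1413.59 × 100 = 86.7409

86.74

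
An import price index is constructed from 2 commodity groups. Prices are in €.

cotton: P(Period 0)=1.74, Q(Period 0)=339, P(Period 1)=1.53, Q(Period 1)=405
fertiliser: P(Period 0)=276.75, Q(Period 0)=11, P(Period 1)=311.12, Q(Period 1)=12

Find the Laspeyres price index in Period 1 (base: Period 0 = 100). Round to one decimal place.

108.4

Laspeyres price index uses base-period quantities as weights.
ΣP(Period 1)·Q(Period 0) = 1.53×339 + 311.12×11 = 518.67 + 3422.32 = 3940.99
ΣP(Period 0)·Q(Period 0) = 1.74×339 + 276.75×11 = 589.86 + 3044.25 = 3634.11
Index = 3940.99 / 3634.11 × 100 = 108.4444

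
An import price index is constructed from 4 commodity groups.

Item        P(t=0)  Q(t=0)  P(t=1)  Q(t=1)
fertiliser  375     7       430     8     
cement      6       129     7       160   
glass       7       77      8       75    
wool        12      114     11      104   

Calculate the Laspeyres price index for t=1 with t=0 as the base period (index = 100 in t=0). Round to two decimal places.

108.99

Laspeyres price index uses base-period quantities as weights.
ΣP(t=1)·Q(t=0) = 430×7 + 7×129 + 8×77 + 11×114 = 3010 + 903 + 616 + 1254 = 5783
ΣP(t=0)·Q(t=0) = 375×7 + 6×129 + 7×77 + 12×114 = 2625 + 774 + 539 + 1368 = 5306
Index = 5783 / 5306 × 100 = 108.9898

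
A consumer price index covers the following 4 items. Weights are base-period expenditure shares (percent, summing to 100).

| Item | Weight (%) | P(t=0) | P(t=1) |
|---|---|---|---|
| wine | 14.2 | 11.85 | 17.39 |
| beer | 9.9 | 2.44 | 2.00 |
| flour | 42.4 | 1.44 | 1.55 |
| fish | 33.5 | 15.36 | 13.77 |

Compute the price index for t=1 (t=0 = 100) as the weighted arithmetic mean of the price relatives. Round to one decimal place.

wine: 14.2 × (17.39/11.85) = 14.2 × 1.467511 = 20.8386
beer: 9.9 × (2.00/2.44) = 9.9 × 0.819672 = 8.1148
flour: 42.4 × (1.55/1.44) = 42.4 × 1.076389 = 45.6389
fish: 33.5 × (13.77/15.36) = 33.5 × 0.896484 = 30.0322
Index = Σ wᵢ·(p₁ᵢ/p₀ᵢ) = 20.8386 + 8.1148 + 45.6389 + 30.0322 = 104.6245

104.6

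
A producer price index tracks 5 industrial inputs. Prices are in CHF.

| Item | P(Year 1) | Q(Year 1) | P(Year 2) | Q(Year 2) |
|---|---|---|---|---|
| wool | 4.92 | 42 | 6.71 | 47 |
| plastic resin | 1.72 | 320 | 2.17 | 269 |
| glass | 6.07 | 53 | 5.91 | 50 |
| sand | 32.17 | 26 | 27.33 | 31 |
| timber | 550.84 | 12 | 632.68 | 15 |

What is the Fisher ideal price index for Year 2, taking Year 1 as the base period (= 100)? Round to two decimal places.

Laspeyres component (base-period weights):
ΣP(Year 2)Q(Year 1) = 6.71×42 + 2.17×320 + 5.91×53 + 27.33×26 + 632.68×12 = 281.82 + 694.4 + 313.23 + 710.58 + 7592.16 = 9592.19
ΣP(Year 1)Q(Year 1) = 4.92×42 + 1.72×320 + 6.07×53 + 32.17×26 + 550.84×12 = 206.64 + 550.4 + 321.71 + 836.42 + 6610.08 = 8525.25
L = 9592.19 / 8525.25 × 100 = 112.5151
Paasche component (current-period weights):
ΣP(Year 2)Q(Year 2) = 6.71×47 + 2.17×269 + 5.91×50 + 27.33×31 + 632.68×15 = 315.37 + 583.73 + 295.5 + 847.23 + 9490.2 = 11532.03
ΣP(Year 1)Q(Year 2) = 4.92×47 + 1.72×269 + 6.07×50 + 32.17×31 + 550.84×15 = 231.24 + 462.68 + 303.5 + 997.27 + 8262.6 = 10257.29
P = 11532.03 / 10257.29 × 100 = 112.4276
Fisher = √(L × P) = √(112.5151 × 112.4276) = 112.4713

112.47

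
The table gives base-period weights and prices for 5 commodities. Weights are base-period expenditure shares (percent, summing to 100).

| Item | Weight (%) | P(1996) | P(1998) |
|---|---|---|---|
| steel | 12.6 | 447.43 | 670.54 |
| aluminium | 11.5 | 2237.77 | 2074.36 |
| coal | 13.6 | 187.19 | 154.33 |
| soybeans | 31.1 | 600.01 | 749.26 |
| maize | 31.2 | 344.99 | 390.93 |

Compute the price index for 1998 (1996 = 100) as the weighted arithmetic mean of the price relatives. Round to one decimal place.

114.9

steel: 12.6 × (670.54/447.43) = 12.6 × 1.498648 = 18.8830
aluminium: 11.5 × (2074.36/2237.77) = 11.5 × 0.926976 = 10.6602
coal: 13.6 × (154.33/187.19) = 13.6 × 0.824456 = 11.2126
soybeans: 31.1 × (749.26/600.01) = 31.1 × 1.248746 = 38.8360
maize: 31.2 × (390.93/344.99) = 31.2 × 1.133163 = 35.3547
Index = Σ wᵢ·(p₁ᵢ/p₀ᵢ) = 18.8830 + 10.6602 + 11.2126 + 38.8360 + 35.3547 = 114.9465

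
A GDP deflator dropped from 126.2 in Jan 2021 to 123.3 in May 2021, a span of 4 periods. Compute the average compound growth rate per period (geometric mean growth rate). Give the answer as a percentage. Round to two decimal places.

-0.58%

Growth factor = (123.3/126.2)^(1/4) = (0.977021)^(1/4) = 0.994205
Growth rate = 0.994205 − 1 = -0.005795 = -0.5795%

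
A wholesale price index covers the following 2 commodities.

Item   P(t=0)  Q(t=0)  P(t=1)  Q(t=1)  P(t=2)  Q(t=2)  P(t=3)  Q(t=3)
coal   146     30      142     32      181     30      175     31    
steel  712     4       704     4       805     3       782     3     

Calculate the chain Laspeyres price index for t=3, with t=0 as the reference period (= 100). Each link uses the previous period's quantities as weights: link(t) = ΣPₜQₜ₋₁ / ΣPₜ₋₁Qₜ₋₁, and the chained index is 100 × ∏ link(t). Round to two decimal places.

Link t=0→t=1:
ΣP(t=1)Q(t=0) = 142×30 + 704×4 = 4260 + 2816 = 7076
ΣP(t=0)Q(t=0) = 146×30 + 712×4 = 4380 + 2848 = 7228
link = 7076/7228 = 0.978971
Link t=1→t=2:
ΣP(t=2)Q(t=1) = 181×32 + 805×4 = 5792 + 3220 = 9012
ΣP(t=1)Q(t=1) = 142×32 + 704×4 = 4544 + 2816 = 7360
link = 9012/7360 = 1.224457
Link t=2→t=3:
ΣP(t=3)Q(t=2) = 175×30 + 782×3 = 5250 + 2346 = 7596
ΣP(t=2)Q(t=2) = 181×30 + 805×3 = 5430 + 2415 = 7845
link = 7596/7845 = 0.968260
Chained index = 100 × 0.978971 × 1.224457 × 0.968260 = 116.0660

116.07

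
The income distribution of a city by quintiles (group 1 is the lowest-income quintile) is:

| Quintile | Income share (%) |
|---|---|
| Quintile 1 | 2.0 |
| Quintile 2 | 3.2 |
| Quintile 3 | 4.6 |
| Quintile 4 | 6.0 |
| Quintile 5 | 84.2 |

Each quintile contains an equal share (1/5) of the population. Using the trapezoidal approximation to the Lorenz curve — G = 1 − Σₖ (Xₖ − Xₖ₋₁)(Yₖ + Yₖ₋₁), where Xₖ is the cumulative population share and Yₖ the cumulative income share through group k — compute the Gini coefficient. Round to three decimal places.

0.669

Cumulative income shares Yₖ: 0.0200, 0.0520, 0.0980, 0.1580, 1.0000
Σ (Xₖ−Xₖ₋₁)(Yₖ+Yₖ₋₁) = (1/5)(0.0200+0.0000) + (1/5)(0.0520+0.0200) + (1/5)(0.0980+0.0520) + (1/5)(0.1580+0.0980) + (1/5)(1.0000+0.1580)
  = 0.0040 + 0.0144 + 0.0300 + 0.0512 + 0.2316 = 0.3312
G = 1 − 0.3312 = 0.6688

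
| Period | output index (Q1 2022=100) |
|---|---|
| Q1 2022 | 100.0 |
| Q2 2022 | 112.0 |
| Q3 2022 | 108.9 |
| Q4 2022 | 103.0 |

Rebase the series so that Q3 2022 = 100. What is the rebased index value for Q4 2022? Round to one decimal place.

Rebased(Q4 2022) = 103.0 / 108.9 × 100 = 94.5822

94.6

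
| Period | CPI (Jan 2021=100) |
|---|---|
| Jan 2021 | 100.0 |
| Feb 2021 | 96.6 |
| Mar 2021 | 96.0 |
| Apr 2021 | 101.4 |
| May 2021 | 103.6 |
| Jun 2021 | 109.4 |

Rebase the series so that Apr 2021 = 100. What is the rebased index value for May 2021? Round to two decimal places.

Rebased(May 2021) = 103.6 / 101.4 × 100 = 102.1696

102.17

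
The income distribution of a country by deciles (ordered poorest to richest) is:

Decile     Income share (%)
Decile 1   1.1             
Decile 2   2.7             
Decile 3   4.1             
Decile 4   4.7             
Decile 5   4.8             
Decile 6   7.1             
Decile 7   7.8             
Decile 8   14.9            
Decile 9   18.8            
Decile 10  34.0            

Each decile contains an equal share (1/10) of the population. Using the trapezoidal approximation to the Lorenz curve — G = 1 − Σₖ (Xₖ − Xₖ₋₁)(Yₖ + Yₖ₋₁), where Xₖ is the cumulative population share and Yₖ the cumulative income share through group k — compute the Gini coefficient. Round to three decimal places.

Cumulative income shares Yₖ: 0.0110, 0.0380, 0.0790, 0.1260, 0.1740, 0.2450, 0.3230, 0.4720, 0.6600, 1.0000
Σ (Xₖ−Xₖ₋₁)(Yₖ+Yₖ₋₁) = (1/10)(0.0110+0.0000) + (1/10)(0.0380+0.0110) + (1/10)(0.0790+0.0380) + (1/10)(0.1260+0.0790) + (1/10)(0.1740+0.1260) + (1/10)(0.2450+0.1740) + (1/10)(0.3230+0.2450) + (1/10)(0.4720+0.3230) + (1/10)(0.6600+0.4720) + (1/10)(1.0000+0.6600)
  = 0.0011 + 0.0049 + 0.0117 + 0.0205 + 0.0300 + 0.0419 + 0.0568 + 0.0795 + 0.1132 + 0.1660 = 0.5256
G = 1 − 0.5256 = 0.4744

0.474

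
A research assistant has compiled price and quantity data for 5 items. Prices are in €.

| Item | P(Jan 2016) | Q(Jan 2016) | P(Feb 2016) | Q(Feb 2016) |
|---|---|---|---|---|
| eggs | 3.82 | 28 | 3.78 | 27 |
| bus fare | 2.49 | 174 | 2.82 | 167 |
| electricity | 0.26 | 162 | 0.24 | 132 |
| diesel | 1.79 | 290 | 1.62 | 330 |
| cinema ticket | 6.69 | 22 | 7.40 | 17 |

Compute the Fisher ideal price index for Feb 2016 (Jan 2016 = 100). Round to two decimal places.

101.07

Laspeyres component (base-period weights):
ΣP(Feb 2016)Q(Jan 2016) = 3.78×28 + 2.82×174 + 0.24×162 + 1.62×290 + 7.40×22 = 105.84 + 490.68 + 38.88 + 469.8 + 162.8 = 1268
ΣP(Jan 2016)Q(Jan 2016) = 3.82×28 + 2.49×174 + 0.26×162 + 1.79×290 + 6.69×22 = 106.96 + 433.26 + 42.12 + 519.1 + 147.18 = 1248.62
L = 1268 / 1248.62 × 100 = 101.5521
Paasche component (current-period weights):
ΣP(Feb 2016)Q(Feb 2016) = 3.78×27 + 2.82×167 + 0.24×132 + 1.62×330 + 7.40×17 = 102.06 + 470.94 + 31.68 + 534.6 + 125.8 = 1265.08
ΣP(Jan 2016)Q(Feb 2016) = 3.82×27 + 2.49×167 + 0.26×132 + 1.79×330 + 6.69×17 = 103.14 + 415.83 + 34.32 + 590.7 + 113.73 = 1257.72
P = 1265.08 / 1257.72 × 100 = 100.5852
Fisher = √(L × P) = √(101.5521 × 100.5852) = 101.0675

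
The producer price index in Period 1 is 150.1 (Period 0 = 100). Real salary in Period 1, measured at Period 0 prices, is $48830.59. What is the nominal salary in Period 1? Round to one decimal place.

73294.7

Nominal = Real × (Index/100) = 48830.59 × (150.1/100)
        = 48830.59 × 1.501 = 73294.7156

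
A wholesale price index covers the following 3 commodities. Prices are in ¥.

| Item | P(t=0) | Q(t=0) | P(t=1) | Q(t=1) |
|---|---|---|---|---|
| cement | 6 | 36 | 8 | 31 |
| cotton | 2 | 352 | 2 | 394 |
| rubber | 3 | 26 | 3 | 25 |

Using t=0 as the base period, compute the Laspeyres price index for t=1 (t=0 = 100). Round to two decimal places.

Laspeyres price index uses base-period quantities as weights.
ΣP(t=1)·Q(t=0) = 8×36 + 2×352 + 3×26 = 288 + 704 + 78 = 1070
ΣP(t=0)·Q(t=0) = 6×36 + 2×352 + 3×26 = 216 + 704 + 78 = 998
Index = 1070 / 998 × 100 = 107.2144

107.21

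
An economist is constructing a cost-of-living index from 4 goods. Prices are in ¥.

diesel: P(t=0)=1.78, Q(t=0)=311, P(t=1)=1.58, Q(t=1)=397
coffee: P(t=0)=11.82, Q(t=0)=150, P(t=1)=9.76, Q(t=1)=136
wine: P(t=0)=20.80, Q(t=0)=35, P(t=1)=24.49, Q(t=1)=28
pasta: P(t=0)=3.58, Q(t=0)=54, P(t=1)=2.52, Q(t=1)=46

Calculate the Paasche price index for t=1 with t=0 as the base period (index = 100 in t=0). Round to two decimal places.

Paasche price index uses current-period quantities as weights.
ΣP(t=1)·Q(t=1) = 1.58×397 + 9.76×136 + 24.49×28 + 2.52×46 = 627.26 + 1327.36 + 685.72 + 115.92 = 2756.26
ΣP(t=0)·Q(t=1) = 1.78×397 + 11.82×136 + 20.80×28 + 3.58×46 = 706.66 + 1607.52 + 582.4 + 164.68 = 3061.26
Index = 2756.26 / 3061.26 × 100 = 90.0368

90.04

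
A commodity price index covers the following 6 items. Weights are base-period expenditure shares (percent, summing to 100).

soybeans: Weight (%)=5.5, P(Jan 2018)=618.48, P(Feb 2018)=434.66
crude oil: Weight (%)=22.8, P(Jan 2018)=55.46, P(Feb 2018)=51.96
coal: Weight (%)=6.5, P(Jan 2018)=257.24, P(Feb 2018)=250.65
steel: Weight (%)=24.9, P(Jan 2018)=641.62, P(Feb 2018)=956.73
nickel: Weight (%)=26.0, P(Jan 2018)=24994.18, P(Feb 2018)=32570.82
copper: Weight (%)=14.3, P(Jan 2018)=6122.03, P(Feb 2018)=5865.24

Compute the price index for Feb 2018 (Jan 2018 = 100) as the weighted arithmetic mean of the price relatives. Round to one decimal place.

116.3

soybeans: 5.5 × (434.66/618.48) = 5.5 × 0.702787 = 3.8653
crude oil: 22.8 × (51.96/55.46) = 22.8 × 0.936891 = 21.3611
coal: 6.5 × (250.65/257.24) = 6.5 × 0.974382 = 6.3335
steel: 24.9 × (956.73/641.62) = 24.9 × 1.491116 = 37.1288
nickel: 26.0 × (32570.82/24994.18) = 26.0 × 1.303136 = 33.8815
copper: 14.3 × (5865.24/6122.03) = 14.3 × 0.958055 = 13.7002
Index = Σ wᵢ·(p₁ᵢ/p₀ᵢ) = 3.8653 + 21.3611 + 6.3335 + 37.1288 + 33.8815 + 13.7002 = 116.2705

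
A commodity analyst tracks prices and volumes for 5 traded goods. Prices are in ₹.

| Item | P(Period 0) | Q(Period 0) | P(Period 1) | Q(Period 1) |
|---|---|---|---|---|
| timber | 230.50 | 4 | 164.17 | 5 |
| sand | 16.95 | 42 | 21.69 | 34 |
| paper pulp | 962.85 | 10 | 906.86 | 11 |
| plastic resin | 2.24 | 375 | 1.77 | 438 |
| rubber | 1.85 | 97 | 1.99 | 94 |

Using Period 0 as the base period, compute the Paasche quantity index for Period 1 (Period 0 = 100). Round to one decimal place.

108.7

Paasche quantity index uses current-period prices as weights.
ΣP(Period 1)·Q(Period 1) = 164.17×5 + 21.69×34 + 906.86×11 + 1.77×438 + 1.99×94 = 820.85 + 737.46 + 9975.46 + 775.26 + 187.06 = 12496.09
ΣP(Period 1)·Q(Period 0) = 164.17×4 + 21.69×42 + 906.86×10 + 1.77×375 + 1.99×97 = 656.68 + 910.98 + 9068.6 + 663.75 + 193.03 = 11493.04
Index = 12496.09 / 11493.04 × 100 = 108.7275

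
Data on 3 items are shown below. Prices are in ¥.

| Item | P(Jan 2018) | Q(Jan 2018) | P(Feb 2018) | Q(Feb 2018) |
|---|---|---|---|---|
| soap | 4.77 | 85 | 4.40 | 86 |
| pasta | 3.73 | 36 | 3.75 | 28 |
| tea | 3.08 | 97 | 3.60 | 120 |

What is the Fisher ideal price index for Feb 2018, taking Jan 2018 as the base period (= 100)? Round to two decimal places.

102.93

Laspeyres component (base-period weights):
ΣP(Feb 2018)Q(Jan 2018) = 4.40×85 + 3.75×36 + 3.60×97 = 374 + 135 + 349.2 = 858.2
ΣP(Jan 2018)Q(Jan 2018) = 4.77×85 + 3.73×36 + 3.08×97 = 405.45 + 134.28 + 298.76 = 838.49
L = 858.2 / 838.49 × 100 = 102.3507
Paasche component (current-period weights):
ΣP(Feb 2018)Q(Feb 2018) = 4.40×86 + 3.75×28 + 3.60×120 = 378.4 + 105 + 432 = 915.4
ΣP(Jan 2018)Q(Feb 2018) = 4.77×86 + 3.73×28 + 3.08×120 = 410.22 + 104.44 + 369.6 = 884.26
P = 915.4 / 884.26 × 100 = 103.5216
Fisher = √(L × P) = √(102.3507 × 103.5216) = 102.9345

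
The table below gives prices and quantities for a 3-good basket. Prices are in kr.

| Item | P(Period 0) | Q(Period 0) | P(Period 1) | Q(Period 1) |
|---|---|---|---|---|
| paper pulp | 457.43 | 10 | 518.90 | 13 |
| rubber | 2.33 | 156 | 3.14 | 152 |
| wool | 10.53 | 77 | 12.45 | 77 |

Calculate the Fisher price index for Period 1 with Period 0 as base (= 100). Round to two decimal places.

Laspeyres component (base-period weights):
ΣP(Period 1)Q(Period 0) = 518.90×10 + 3.14×156 + 12.45×77 = 5189 + 489.84 + 958.65 = 6637.49
ΣP(Period 0)Q(Period 0) = 457.43×10 + 2.33×156 + 10.53×77 = 4574.3 + 363.48 + 810.81 = 5748.59
L = 6637.49 / 5748.59 × 100 = 115.4629
Paasche component (current-period weights):
ΣP(Period 1)Q(Period 1) = 518.90×13 + 3.14×152 + 12.45×77 = 6745.7 + 477.28 + 958.65 = 8181.63
ΣP(Period 0)Q(Period 1) = 457.43×13 + 2.33×152 + 10.53×77 = 5946.59 + 354.16 + 810.81 = 7111.56
P = 8181.63 / 7111.56 × 100 = 115.0469
Fisher = √(L × P) = √(115.4629 × 115.0469) = 115.2547

115.25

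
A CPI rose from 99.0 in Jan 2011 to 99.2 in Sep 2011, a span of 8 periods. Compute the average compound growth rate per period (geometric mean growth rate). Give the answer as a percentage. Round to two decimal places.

0.03%

Growth factor = (99.2/99.0)^(1/8) = (1.002020)^(1/8) = 1.000252
Growth rate = 1.000252 − 1 = 0.000252 = 0.0252%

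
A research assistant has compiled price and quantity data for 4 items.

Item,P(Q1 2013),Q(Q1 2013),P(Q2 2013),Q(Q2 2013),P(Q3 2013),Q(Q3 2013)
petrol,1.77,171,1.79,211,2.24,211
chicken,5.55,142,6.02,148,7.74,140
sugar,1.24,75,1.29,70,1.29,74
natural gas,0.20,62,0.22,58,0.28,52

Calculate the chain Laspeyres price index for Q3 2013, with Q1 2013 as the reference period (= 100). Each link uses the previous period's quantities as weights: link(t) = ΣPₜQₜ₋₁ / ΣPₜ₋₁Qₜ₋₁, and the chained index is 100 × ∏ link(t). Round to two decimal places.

133.63

Link Q1 2013→Q2 2013:
ΣP(Q2 2013)Q(Q1 2013) = 1.79×171 + 6.02×142 + 1.29×75 + 0.22×62 = 306.09 + 854.84 + 96.75 + 13.64 = 1271.32
ΣP(Q1 2013)Q(Q1 2013) = 1.77×171 + 5.55×142 + 1.24×75 + 0.20×62 = 302.67 + 788.1 + 93 + 12.4 = 1196.17
link = 1271.32/1196.17 = 1.062826
Link Q2 2013→Q3 2013:
ΣP(Q3 2013)Q(Q2 2013) = 2.24×211 + 7.74×148 + 1.29×70 + 0.28×58 = 472.64 + 1145.52 + 90.3 + 16.24 = 1724.7
ΣP(Q2 2013)Q(Q2 2013) = 1.79×211 + 6.02×148 + 1.29×70 + 0.22×58 = 377.69 + 890.96 + 90.3 + 12.76 = 1371.71
link = 1724.7/1371.71 = 1.257336
Chained index = 100 × 1.062826 × 1.257336 = 133.6329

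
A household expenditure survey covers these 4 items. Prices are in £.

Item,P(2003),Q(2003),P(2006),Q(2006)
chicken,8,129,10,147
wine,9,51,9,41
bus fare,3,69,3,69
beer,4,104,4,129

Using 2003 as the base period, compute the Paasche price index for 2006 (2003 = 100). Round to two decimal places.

Paasche price index uses current-period quantities as weights.
ΣP(2006)·Q(2006) = 10×147 + 9×41 + 3×69 + 4×129 = 1470 + 369 + 207 + 516 = 2562
ΣP(2003)·Q(2006) = 8×147 + 9×41 + 3×69 + 4×129 = 1176 + 369 + 207 + 516 = 2268
Index = 2562 / 2268 × 100 = 112.9630

112.96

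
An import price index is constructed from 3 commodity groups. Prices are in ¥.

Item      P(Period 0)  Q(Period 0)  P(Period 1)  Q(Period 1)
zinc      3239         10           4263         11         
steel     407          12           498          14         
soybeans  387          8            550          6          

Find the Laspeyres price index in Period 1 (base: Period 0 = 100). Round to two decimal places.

Laspeyres price index uses base-period quantities as weights.
ΣP(Period 1)·Q(Period 0) = 4263×10 + 498×12 + 550×8 = 42630 + 5976 + 4400 = 53006
ΣP(Period 0)·Q(Period 0) = 3239×10 + 407×12 + 387×8 = 32390 + 4884 + 3096 = 40370
Index = 53006 / 40370 × 100 = 131.3005

131.30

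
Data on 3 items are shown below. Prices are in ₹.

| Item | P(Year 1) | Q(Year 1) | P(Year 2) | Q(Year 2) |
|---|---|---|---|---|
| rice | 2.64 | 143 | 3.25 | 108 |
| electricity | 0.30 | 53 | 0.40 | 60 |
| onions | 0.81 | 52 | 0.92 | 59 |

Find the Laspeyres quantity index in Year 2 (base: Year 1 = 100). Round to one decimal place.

Laspeyres quantity index uses base-period prices as weights.
ΣP(Year 1)·Q(Year 2) = 2.64×108 + 0.30×60 + 0.81×59 = 285.12 + 18 + 47.79 = 350.91
ΣP(Year 1)·Q(Year 1) = 2.64×143 + 0.30×53 + 0.81×52 = 377.52 + 15.9 + 42.12 = 435.54
Index = 350.91 / 435.54 × 100 = 80.5689

80.6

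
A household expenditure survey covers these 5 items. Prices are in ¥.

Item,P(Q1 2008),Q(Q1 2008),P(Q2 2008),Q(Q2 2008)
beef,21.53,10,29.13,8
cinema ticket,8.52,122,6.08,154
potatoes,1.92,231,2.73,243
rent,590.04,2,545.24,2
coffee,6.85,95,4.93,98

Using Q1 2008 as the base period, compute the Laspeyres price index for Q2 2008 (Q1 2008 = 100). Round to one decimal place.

91.3

Laspeyres price index uses base-period quantities as weights.
ΣP(Q2 2008)·Q(Q1 2008) = 29.13×10 + 6.08×122 + 2.73×231 + 545.24×2 + 4.93×95 = 291.3 + 741.76 + 630.63 + 1090.48 + 468.35 = 3222.52
ΣP(Q1 2008)·Q(Q1 2008) = 21.53×10 + 8.52×122 + 1.92×231 + 590.04×2 + 6.85×95 = 215.3 + 1039.44 + 443.52 + 1180.08 + 650.75 = 3529.09
Index = 3222.52 / 3529.09 × 100 = 91.3131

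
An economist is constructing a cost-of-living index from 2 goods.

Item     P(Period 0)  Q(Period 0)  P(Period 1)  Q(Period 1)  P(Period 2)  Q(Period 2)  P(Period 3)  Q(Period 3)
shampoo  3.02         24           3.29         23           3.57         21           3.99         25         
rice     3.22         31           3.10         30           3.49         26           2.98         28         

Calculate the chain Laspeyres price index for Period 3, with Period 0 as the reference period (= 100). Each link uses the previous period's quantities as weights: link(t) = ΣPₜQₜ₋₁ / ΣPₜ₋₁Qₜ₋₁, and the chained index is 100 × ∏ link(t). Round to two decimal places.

109.51

Link Period 0→Period 1:
ΣP(Period 1)Q(Period 0) = 3.29×24 + 3.10×31 = 78.96 + 96.1 = 175.06
ΣP(Period 0)Q(Period 0) = 3.02×24 + 3.22×31 = 72.48 + 99.82 = 172.3
link = 175.06/172.3 = 1.016019
Link Period 1→Period 2:
ΣP(Period 2)Q(Period 1) = 3.57×23 + 3.49×30 = 82.11 + 104.7 = 186.81
ΣP(Period 1)Q(Period 1) = 3.29×23 + 3.10×30 = 75.67 + 93 = 168.67
link = 186.81/168.67 = 1.107547
Link Period 2→Period 3:
ΣP(Period 3)Q(Period 2) = 3.99×21 + 2.98×26 = 83.79 + 77.48 = 161.27
ΣP(Period 2)Q(Period 2) = 3.57×21 + 3.49×26 = 74.97 + 90.74 = 165.71
link = 161.27/165.71 = 0.973206
Chained index = 100 × 1.016019 × 1.107547 × 0.973206 = 109.5138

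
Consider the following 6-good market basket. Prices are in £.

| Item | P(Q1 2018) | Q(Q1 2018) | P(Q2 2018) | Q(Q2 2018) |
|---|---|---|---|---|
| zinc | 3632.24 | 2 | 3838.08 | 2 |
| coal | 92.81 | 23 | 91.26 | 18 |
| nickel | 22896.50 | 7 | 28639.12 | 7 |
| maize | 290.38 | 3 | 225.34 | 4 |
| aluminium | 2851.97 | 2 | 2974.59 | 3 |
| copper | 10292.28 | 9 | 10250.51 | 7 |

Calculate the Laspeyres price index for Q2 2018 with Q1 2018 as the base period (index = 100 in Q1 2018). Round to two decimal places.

114.97

Laspeyres price index uses base-period quantities as weights.
ΣP(Q2 2018)·Q(Q1 2018) = 3838.08×2 + 91.26×23 + 28639.12×7 + 225.34×3 + 2974.59×2 + 10250.51×9 = 7676.16 + 2098.98 + 200473.84 + 676.02 + 5949.18 + 92254.59 = 309128.77
ΣP(Q1 2018)·Q(Q1 2018) = 3632.24×2 + 92.81×23 + 22896.50×7 + 290.38×3 + 2851.97×2 + 10292.28×9 = 7264.48 + 2134.63 + 160275.5 + 871.14 + 5703.94 + 92630.52 = 268880.21
Index = 309128.77 / 268880.21 × 100 = 114.9690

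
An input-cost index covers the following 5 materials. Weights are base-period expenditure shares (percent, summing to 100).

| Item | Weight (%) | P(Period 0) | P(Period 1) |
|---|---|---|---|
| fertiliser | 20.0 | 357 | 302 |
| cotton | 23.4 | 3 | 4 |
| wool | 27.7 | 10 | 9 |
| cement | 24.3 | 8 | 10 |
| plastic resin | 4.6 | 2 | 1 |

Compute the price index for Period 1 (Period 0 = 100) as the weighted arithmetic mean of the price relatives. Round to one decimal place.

fertiliser: 20.0 × (302/357) = 20.0 × 0.845938 = 16.9188
cotton: 23.4 × (4/3) = 23.4 × 1.333333 = 31.2000
wool: 27.7 × (9/10) = 27.7 × 0.900000 = 24.9300
cement: 24.3 × (10/8) = 24.3 × 1.250000 = 30.3750
plastic resin: 4.6 × (1/2) = 4.6 × 0.500000 = 2.3000
Index = Σ wᵢ·(p₁ᵢ/p₀ᵢ) = 16.9188 + 31.2000 + 24.9300 + 30.3750 + 2.3000 = 105.7238

105.7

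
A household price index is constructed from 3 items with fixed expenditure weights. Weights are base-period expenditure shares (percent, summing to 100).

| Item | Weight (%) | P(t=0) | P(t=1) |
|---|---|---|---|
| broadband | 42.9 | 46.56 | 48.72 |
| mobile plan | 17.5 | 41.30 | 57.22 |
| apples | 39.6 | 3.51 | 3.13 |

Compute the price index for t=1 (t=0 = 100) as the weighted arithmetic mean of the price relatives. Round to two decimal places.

broadband: 42.9 × (48.72/46.56) = 42.9 × 1.046392 = 44.8902
mobile plan: 17.5 × (57.22/41.30) = 17.5 × 1.385472 = 24.2458
apples: 39.6 × (3.13/3.51) = 39.6 × 0.891738 = 35.3128
Index = Σ wᵢ·(p₁ᵢ/p₀ᵢ) = 44.8902 + 24.2458 + 35.3128 = 104.4488

104.45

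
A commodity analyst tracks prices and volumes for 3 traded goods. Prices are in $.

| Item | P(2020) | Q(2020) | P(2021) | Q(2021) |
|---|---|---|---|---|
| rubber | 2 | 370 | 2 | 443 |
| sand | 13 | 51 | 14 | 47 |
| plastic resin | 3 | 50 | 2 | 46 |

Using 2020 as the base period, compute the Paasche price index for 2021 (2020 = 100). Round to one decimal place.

100.1

Paasche price index uses current-period quantities as weights.
ΣP(2021)·Q(2021) = 2×443 + 14×47 + 2×46 = 886 + 658 + 92 = 1636
ΣP(2020)·Q(2021) = 2×443 + 13×47 + 3×46 = 886 + 611 + 138 = 1635
Index = 1636 / 1635 × 100 = 100.0612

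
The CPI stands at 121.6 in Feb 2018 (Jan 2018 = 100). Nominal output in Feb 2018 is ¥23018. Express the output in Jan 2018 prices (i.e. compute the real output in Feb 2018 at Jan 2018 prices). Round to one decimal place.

18929.3

Real = Nominal ÷ (Index/100) = 23018 ÷ (121.6/100)
     = 23018 ÷ 1.216 = 18929.2763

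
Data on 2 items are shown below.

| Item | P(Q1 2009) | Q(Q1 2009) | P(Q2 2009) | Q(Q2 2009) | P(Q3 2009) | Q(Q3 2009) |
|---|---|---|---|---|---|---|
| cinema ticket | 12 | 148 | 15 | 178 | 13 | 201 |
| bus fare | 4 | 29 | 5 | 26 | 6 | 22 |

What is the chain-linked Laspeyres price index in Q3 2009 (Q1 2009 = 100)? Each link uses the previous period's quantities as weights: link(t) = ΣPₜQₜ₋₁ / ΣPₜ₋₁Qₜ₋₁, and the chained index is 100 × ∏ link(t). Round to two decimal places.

Link Q1 2009→Q2 2009:
ΣP(Q2 2009)Q(Q1 2009) = 15×148 + 5×29 = 2220 + 145 = 2365
ΣP(Q1 2009)Q(Q1 2009) = 12×148 + 4×29 = 1776 + 116 = 1892
link = 2365/1892 = 1.250000
Link Q2 2009→Q3 2009:
ΣP(Q3 2009)Q(Q2 2009) = 13×178 + 6×26 = 2314 + 156 = 2470
ΣP(Q2 2009)Q(Q2 2009) = 15×178 + 5×26 = 2670 + 130 = 2800
link = 2470/2800 = 0.882143
Chained index = 100 × 1.250000 × 0.882143 = 110.2679

110.27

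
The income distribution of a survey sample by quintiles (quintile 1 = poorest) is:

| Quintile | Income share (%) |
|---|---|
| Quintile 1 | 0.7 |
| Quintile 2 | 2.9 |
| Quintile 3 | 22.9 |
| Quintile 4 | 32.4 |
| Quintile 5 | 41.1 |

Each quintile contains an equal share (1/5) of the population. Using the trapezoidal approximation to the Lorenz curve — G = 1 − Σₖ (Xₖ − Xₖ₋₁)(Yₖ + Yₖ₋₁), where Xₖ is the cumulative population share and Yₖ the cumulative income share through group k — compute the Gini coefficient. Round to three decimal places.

Cumulative income shares Yₖ: 0.0070, 0.0360, 0.2650, 0.5890, 1.0000
Σ (Xₖ−Xₖ₋₁)(Yₖ+Yₖ₋₁) = (1/5)(0.0070+0.0000) + (1/5)(0.0360+0.0070) + (1/5)(0.2650+0.0360) + (1/5)(0.5890+0.2650) + (1/5)(1.0000+0.5890)
  = 0.0014 + 0.0086 + 0.0602 + 0.1708 + 0.3178 = 0.5588
G = 1 − 0.5588 = 0.4412

0.441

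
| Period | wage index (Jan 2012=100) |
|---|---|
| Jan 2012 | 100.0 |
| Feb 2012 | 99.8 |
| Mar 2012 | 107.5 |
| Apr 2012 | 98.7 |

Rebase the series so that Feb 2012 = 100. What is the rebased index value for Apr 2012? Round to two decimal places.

Rebased(Apr 2012) = 98.7 / 99.8 × 100 = 98.8978

98.90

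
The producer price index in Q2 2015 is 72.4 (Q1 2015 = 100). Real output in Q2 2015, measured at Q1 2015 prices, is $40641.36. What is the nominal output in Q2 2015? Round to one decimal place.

Nominal = Real × (Index/100) = 40641.36 × (72.4/100)
        = 40641.36 × 0.724 = 29424.3446

29424.3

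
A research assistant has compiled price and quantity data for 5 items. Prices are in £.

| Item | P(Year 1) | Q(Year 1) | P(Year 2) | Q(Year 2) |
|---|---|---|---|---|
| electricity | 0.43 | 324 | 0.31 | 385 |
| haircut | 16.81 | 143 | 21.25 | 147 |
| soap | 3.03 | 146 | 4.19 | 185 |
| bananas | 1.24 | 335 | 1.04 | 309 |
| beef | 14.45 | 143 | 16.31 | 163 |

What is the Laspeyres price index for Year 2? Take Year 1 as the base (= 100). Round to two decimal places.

117.64

Laspeyres price index uses base-period quantities as weights.
ΣP(Year 2)·Q(Year 1) = 0.31×324 + 21.25×143 + 4.19×146 + 1.04×335 + 16.31×143 = 100.44 + 3038.75 + 611.74 + 348.4 + 2332.33 = 6431.66
ΣP(Year 1)·Q(Year 1) = 0.43×324 + 16.81×143 + 3.03×146 + 1.24×335 + 14.45×143 = 139.32 + 2403.83 + 442.38 + 415.4 + 2066.35 = 5467.28
Index = 6431.66 / 5467.28 × 100 = 117.6391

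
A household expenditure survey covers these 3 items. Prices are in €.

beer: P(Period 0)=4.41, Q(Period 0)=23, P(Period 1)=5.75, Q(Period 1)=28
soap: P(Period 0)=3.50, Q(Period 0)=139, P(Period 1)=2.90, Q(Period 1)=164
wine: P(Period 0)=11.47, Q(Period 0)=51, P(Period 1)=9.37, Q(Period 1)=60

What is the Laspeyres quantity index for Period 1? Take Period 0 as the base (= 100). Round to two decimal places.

118.14

Laspeyres quantity index uses base-period prices as weights.
ΣP(Period 0)·Q(Period 1) = 4.41×28 + 3.50×164 + 11.47×60 = 123.48 + 574 + 688.2 = 1385.68
ΣP(Period 0)·Q(Period 0) = 4.41×23 + 3.50×139 + 11.47×51 = 101.43 + 486.5 + 584.97 = 1172.9
Index = 1385.68 / 1172.9 × 100 = 118.1414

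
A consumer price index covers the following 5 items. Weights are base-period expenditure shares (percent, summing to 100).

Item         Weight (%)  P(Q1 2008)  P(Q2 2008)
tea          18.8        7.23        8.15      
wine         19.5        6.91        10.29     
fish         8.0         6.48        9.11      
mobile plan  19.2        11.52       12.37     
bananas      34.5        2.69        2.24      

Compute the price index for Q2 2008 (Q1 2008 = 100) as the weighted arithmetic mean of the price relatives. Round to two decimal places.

110.82

tea: 18.8 × (8.15/7.23) = 18.8 × 1.127248 = 21.1923
wine: 19.5 × (10.29/6.91) = 19.5 × 1.489146 = 29.0384
fish: 8.0 × (9.11/6.48) = 8.0 × 1.405864 = 11.2469
mobile plan: 19.2 × (12.37/11.52) = 19.2 × 1.073785 = 20.6167
bananas: 34.5 × (2.24/2.69) = 34.5 × 0.832714 = 28.7286
Index = Σ wᵢ·(p₁ᵢ/p₀ᵢ) = 21.1923 + 29.0384 + 11.2469 + 20.6167 + 28.7286 = 110.8228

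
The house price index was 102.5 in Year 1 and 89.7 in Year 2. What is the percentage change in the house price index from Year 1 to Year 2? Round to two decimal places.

Change = (89.7 − 102.5) / 102.5 × 100
       = -12.8 / 102.5 × 100 = -12.4878%

-12.49%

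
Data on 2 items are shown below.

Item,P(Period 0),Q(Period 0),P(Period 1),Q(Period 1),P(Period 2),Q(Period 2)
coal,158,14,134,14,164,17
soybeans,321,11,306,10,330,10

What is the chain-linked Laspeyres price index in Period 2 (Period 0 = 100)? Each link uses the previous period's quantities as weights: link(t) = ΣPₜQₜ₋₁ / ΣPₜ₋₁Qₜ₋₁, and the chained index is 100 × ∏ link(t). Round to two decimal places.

Link Period 0→Period 1:
ΣP(Period 1)Q(Period 0) = 134×14 + 306×11 = 1876 + 3366 = 5242
ΣP(Period 0)Q(Period 0) = 158×14 + 321×11 = 2212 + 3531 = 5743
link = 5242/5743 = 0.912763
Link Period 1→Period 2:
ΣP(Period 2)Q(Period 1) = 164×14 + 330×10 = 2296 + 3300 = 5596
ΣP(Period 1)Q(Period 1) = 134×14 + 306×10 = 1876 + 3060 = 4936
link = 5596/4936 = 1.133712
Chained index = 100 × 0.912763 × 1.133712 = 103.4810

103.48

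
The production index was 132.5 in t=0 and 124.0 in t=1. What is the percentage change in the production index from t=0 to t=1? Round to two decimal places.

-6.42%

Change = (124.0 − 132.5) / 132.5 × 100
       = -8.5 / 132.5 × 100 = -6.4151%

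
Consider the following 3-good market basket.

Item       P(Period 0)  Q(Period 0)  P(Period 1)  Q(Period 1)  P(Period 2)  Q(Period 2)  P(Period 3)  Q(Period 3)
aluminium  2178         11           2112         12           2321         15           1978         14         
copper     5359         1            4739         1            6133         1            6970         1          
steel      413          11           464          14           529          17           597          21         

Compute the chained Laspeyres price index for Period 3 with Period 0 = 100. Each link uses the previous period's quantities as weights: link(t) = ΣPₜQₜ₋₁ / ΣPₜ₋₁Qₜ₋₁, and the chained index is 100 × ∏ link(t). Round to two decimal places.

Link Period 0→Period 1:
ΣP(Period 1)Q(Period 0) = 2112×11 + 4739×1 + 464×11 = 23232 + 4739 + 5104 = 33075
ΣP(Period 0)Q(Period 0) = 2178×11 + 5359×1 + 413×11 = 23958 + 5359 + 4543 = 33860
link = 33075/33860 = 0.976816
Link Period 1→Period 2:
ΣP(Period 2)Q(Period 1) = 2321×12 + 6133×1 + 529×14 = 27852 + 6133 + 7406 = 41391
ΣP(Period 1)Q(Period 1) = 2112×12 + 4739×1 + 464×14 = 25344 + 4739 + 6496 = 36579
link = 41391/36579 = 1.131551
Link Period 2→Period 3:
ΣP(Period 3)Q(Period 2) = 1978×15 + 6970×1 + 597×17 = 29670 + 6970 + 10149 = 46789
ΣP(Period 2)Q(Period 2) = 2321×15 + 6133×1 + 529×17 = 34815 + 6133 + 8993 = 49941
link = 46789/49941 = 0.936886
Chained index = 100 × 0.976816 × 1.131551 × 0.936886 = 103.5556

103.56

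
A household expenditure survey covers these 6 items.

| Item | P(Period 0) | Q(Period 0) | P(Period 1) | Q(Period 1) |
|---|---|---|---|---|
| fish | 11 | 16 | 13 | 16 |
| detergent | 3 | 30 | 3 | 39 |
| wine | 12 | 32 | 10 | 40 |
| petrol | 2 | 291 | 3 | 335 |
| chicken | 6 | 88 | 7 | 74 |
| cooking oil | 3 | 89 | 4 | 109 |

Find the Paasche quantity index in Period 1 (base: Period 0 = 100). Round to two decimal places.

Paasche quantity index uses current-period prices as weights.
ΣP(Period 1)·Q(Period 1) = 13×16 + 3×39 + 10×40 + 3×335 + 7×74 + 4×109 = 208 + 117 + 400 + 1005 + 518 + 436 = 2684
ΣP(Period 1)·Q(Period 0) = 13×16 + 3×30 + 10×32 + 3×291 + 7×88 + 4×89 = 208 + 90 + 320 + 873 + 616 + 356 = 2463
Index = 2684 / 2463 × 100 = 108.9728

108.97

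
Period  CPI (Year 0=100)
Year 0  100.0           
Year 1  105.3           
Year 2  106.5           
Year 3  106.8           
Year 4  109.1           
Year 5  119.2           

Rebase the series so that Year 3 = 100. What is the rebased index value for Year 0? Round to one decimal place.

93.6

Rebased(Year 0) = 100.0 / 106.8 × 100 = 93.6330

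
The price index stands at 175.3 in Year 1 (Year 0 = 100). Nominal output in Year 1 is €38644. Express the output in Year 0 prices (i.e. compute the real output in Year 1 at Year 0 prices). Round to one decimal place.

Real = Nominal ÷ (Index/100) = 38644 ÷ (175.3/100)
     = 38644 ÷ 1.753 = 22044.4952

22044.5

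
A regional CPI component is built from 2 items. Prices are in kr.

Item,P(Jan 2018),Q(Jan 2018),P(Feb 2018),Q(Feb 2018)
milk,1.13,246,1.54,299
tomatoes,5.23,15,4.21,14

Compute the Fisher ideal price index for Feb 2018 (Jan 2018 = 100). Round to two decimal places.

Laspeyres component (base-period weights):
ΣP(Feb 2018)Q(Jan 2018) = 1.54×246 + 4.21×15 = 378.84 + 63.15 = 441.99
ΣP(Jan 2018)Q(Jan 2018) = 1.13×246 + 5.23×15 = 277.98 + 78.45 = 356.43
L = 441.99 / 356.43 × 100 = 124.0047
Paasche component (current-period weights):
ΣP(Feb 2018)Q(Feb 2018) = 1.54×299 + 4.21×14 = 460.46 + 58.94 = 519.4
ΣP(Jan 2018)Q(Feb 2018) = 1.13×299 + 5.23×14 = 337.87 + 73.22 = 411.09
P = 519.4 / 411.09 × 100 = 126.3470
Fisher = √(L × P) = √(124.0047 × 126.3470) = 125.1704

125.17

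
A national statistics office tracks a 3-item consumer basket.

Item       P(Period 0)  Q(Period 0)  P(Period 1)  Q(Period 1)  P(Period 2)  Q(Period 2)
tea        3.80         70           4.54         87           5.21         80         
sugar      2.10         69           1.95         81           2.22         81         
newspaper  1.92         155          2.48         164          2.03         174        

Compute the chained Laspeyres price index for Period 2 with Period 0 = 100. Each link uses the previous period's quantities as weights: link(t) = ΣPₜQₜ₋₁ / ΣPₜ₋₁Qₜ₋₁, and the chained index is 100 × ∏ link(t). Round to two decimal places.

Link Period 0→Period 1:
ΣP(Period 1)Q(Period 0) = 4.54×70 + 1.95×69 + 2.48×155 = 317.8 + 134.55 + 384.4 = 836.75
ΣP(Period 0)Q(Period 0) = 3.80×70 + 2.10×69 + 1.92×155 = 266 + 144.9 + 297.6 = 708.5
link = 836.75/708.5 = 1.181016
Link Period 1→Period 2:
ΣP(Period 2)Q(Period 1) = 5.21×87 + 2.22×81 + 2.03×164 = 453.27 + 179.82 + 332.92 = 966.01
ΣP(Period 1)Q(Period 1) = 4.54×87 + 1.95×81 + 2.48×164 = 394.98 + 157.95 + 406.72 = 959.65
link = 966.01/959.65 = 1.006627
Chained index = 100 × 1.181016 × 1.006627 = 118.8843

118.88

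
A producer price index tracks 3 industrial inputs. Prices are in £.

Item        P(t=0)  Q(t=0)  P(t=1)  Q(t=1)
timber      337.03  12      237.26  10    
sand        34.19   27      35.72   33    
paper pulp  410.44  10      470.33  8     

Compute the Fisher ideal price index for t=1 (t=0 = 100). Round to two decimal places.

93.92

Laspeyres component (base-period weights):
ΣP(t=1)Q(t=0) = 237.26×12 + 35.72×27 + 470.33×10 = 2847.12 + 964.44 + 4703.3 = 8514.86
ΣP(t=0)Q(t=0) = 337.03×12 + 34.19×27 + 410.44×10 = 4044.36 + 923.13 + 4104.4 = 9071.89
L = 8514.86 / 9071.89 × 100 = 93.8598
Paasche component (current-period weights):
ΣP(t=1)Q(t=1) = 237.26×10 + 35.72×33 + 470.33×8 = 2372.6 + 1178.76 + 3762.64 = 7314
ΣP(t=0)Q(t=1) = 337.03×10 + 34.19×33 + 410.44×8 = 3370.3 + 1128.27 + 3283.52 = 7782.09
P = 7314 / 7782.09 × 100 = 93.9850
Fisher = √(L × P) = √(93.8598 × 93.9850) = 93.9224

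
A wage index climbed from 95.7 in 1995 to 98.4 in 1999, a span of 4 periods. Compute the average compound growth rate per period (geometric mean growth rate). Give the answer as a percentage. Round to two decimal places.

Growth factor = (98.4/95.7)^(1/4) = (1.028213)^(1/4) = 1.006980
Growth rate = 1.006980 − 1 = 0.006980 = 0.6980%

0.70%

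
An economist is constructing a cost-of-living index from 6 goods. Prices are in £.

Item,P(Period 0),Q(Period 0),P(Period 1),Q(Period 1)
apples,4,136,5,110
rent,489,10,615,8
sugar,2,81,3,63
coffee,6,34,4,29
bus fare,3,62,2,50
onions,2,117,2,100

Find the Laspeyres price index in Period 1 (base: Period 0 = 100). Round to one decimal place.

Laspeyres price index uses base-period quantities as weights.
ΣP(Period 1)·Q(Period 0) = 5×136 + 615×10 + 3×81 + 4×34 + 2×62 + 2×117 = 680 + 6150 + 243 + 136 + 124 + 234 = 7567
ΣP(Period 0)·Q(Period 0) = 4×136 + 489×10 + 2×81 + 6×34 + 3×62 + 2×117 = 544 + 4890 + 162 + 204 + 186 + 234 = 6220
Index = 7567 / 6220 × 100 = 121.6559

121.7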